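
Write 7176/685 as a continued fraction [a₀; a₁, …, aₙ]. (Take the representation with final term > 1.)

7176 = 10·685 + 326
685 = 2·326 + 33
326 = 9·33 + 29
33 = 1·29 + 4
29 = 7·4 + 1
4 = 4·1 + 0  (stop)
So 7176/685 = [10; 2, 9, 1, 7, 4].

[10; 2, 9, 1, 7, 4]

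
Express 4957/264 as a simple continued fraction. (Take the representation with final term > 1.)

[18; 1, 3, 2, 9, 3]

4957 = 18×264 + 205
264 = 1×205 + 59
205 = 3×59 + 28
59 = 2×28 + 3
28 = 9×3 + 1
3 = 3×1 + 0  (stop)
So 4957/264 = [18; 1, 3, 2, 9, 3].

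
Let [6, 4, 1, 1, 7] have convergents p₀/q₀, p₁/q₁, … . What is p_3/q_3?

56/9

Using pₖ = aₖpₖ₋₁ + pₖ₋₂, qₖ = aₖqₖ₋₁ + qₖ₋₂ (with p₋₁=1, p₋₂=0, q₋₁=0, q₋₂=1):
  k=0: a=6, p=6, q=1
  k=1: a=4, p=25, q=4
  k=2: a=1, p=31, q=5
  k=3: a=1, p=56, q=9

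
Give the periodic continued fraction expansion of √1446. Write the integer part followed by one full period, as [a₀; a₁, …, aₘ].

[38; 38, 76]

a₀ = ⌊√1446⌋ = 38.
With m₀=0, d₀=1 and mₖ₊₁ = dₖaₖ − mₖ, dₖ₊₁ = (n − mₖ₊₁²)/dₖ, aₖ₊₁ = ⌊(a₀+mₖ₊₁)/dₖ₊₁⌋:
  k=1: m=38, d=2, a=38
  k=2: m=38, d=1, a=76
d=1 and a=2a₀=76 at k=2, so the next step gives (m, d) = (38, 2) again — its k=1 value — and the period has length 2.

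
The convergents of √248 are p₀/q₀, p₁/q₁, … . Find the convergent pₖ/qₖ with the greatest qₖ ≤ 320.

2000/127

√248 = [15; 1, 2, 1, 30, …] (period length 4).
Convergents:
  p_0/q_0 = 15/1
  p_1/q_1 = 16/1
  p_2/q_2 = 47/3
  p_3/q_3 = 63/4
  p_4/q_4 = 1937/123
  p_5/q_5 = 2000/127
  p_6/q_6 = 5937/377
q_5 = 127 ≤ 320 < 377 = q_6, so the answer is 2000/127.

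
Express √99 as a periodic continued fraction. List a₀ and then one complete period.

a₀ = ⌊√99⌋ = 9.

[9; 1, 18]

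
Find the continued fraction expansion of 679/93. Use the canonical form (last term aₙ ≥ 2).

679 = 7*93 + 28
93 = 3*28 + 9
28 = 3*9 + 1
9 = 9*1 + 0  (stop)
So 679/93 = [7; 3, 3, 9].

[7; 3, 3, 9]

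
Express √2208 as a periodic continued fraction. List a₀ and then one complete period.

a₀ = ⌊√2208⌋ = 46.
With m₀=0, d₀=1 and mₖ₊₁ = dₖaₖ − mₖ, dₖ₊₁ = (n − mₖ₊₁²)/dₖ, aₖ₊₁ = ⌊(a₀+mₖ₊₁)/dₖ₊₁⌋:
  k=1: m=46, d=92, a=1
  k=2: m=46, d=1, a=92
d=1 and a=2a₀=92 at k=2, so the next step gives (m, d) = (46, 92) again — its k=1 value — and the period has length 2.

[46; 1, 92]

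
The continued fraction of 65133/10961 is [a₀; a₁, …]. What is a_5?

65133 = 5·10961 + 10328   →  a_0 = 5
10961 = 1·10328 + 633   →  a_1 = 1
10328 = 16·633 + 200   →  a_2 = 16
633 = 3·200 + 33   →  a_3 = 3
200 = 6·33 + 2   →  a_4 = 6
33 = 16·2 + 1   →  a_5 = 16

16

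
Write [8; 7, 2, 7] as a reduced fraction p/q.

Fold from the inside: start with 7/1.
  2 + 1/7 = 15/7
  7 + 7/15 = 112/15
  8 + 15/112 = 911/112

911/112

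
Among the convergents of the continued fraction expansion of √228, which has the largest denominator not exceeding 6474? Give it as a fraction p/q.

45601/3020

√228 = [15; 10, 30, …] (period length 2).
Convergents:
  p_0/q_0 = 15/1
  p_1/q_1 = 151/10
  p_2/q_2 = 4545/301
  p_3/q_3 = 45601/3020
  p_4/q_4 = 1372575/90901
q_3 = 3020 ≤ 6474 < 90901 = q_4, so the answer is 45601/3020.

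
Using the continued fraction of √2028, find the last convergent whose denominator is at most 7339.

121635/2701

√2028 = [45; 30, 90, …] (period length 2).
Convergents:
  p_0/q_0 = 45/1
  p_1/q_1 = 1351/30
  p_2/q_2 = 121635/2701
  p_3/q_3 = 3650401/81060
q_2 = 2701 ≤ 7339 < 81060 = q_3, so the answer is 121635/2701.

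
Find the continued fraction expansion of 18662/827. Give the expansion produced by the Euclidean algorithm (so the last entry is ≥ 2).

18662 = 22×827 + 468
827 = 1×468 + 359
468 = 1×359 + 109
359 = 3×109 + 32
109 = 3×32 + 13
32 = 2×13 + 6
13 = 2×6 + 1
6 = 6×1 + 0  (stop)
So 18662/827 = [22; 1, 1, 3, 3, 2, 2, 6].

[22; 1, 1, 3, 3, 2, 2, 6]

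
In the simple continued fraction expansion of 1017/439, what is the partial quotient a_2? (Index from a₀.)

1017 = 2·439 + 139   →  a_0 = 2
439 = 3·139 + 22   →  a_1 = 3
139 = 6·22 + 7   →  a_2 = 6

6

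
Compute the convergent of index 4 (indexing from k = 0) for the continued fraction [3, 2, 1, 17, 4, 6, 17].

Using pₖ = aₖpₖ₋₁ + pₖ₋₂, qₖ = aₖqₖ₋₁ + qₖ₋₂ (with p₋₁=1, p₋₂=0, q₋₁=0, q₋₂=1):
  k=0: a=3, p=3, q=1
  k=1: a=2, p=7, q=2
  k=2: a=1, p=10, q=3
  k=3: a=17, p=177, q=53
  k=4: a=4, p=718, q=215

718/215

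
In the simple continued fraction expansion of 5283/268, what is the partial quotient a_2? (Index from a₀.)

5283 = 19·268 + 191   →  a_0 = 19
268 = 1·191 + 77   →  a_1 = 1
191 = 2·77 + 37   →  a_2 = 2

2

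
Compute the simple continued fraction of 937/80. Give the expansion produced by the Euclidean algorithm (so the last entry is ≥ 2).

937 = 11·80 + 57
80 = 1·57 + 23
57 = 2·23 + 11
23 = 2·11 + 1
11 = 11·1 + 0  (stop)
So 937/80 = [11; 1, 2, 2, 11].

[11; 1, 2, 2, 11]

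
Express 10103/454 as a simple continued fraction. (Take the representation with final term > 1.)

[22; 3, 1, 18, 6]

10103 = 22×454 + 115
454 = 3×115 + 109
115 = 1×109 + 6
109 = 18×6 + 1
6 = 6×1 + 0  (stop)
So 10103/454 = [22; 3, 1, 18, 6].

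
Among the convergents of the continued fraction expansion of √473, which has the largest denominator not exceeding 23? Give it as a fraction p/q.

√473 = [21; 1, 2, 1, 42, …] (period length 4).
Convergents:
  p_0/q_0 = 21/1
  p_1/q_1 = 22/1
  p_2/q_2 = 65/3
  p_3/q_3 = 87/4
  p_4/q_4 = 3719/171
q_3 = 4 ≤ 23 < 171 = q_4, so the answer is 87/4.

87/4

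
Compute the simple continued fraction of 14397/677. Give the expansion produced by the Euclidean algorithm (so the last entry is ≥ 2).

[21; 3, 1, 3, 5, 2, 1, 2]

14397 = 21*677 + 180
677 = 3*180 + 137
180 = 1*137 + 43
137 = 3*43 + 8
43 = 5*8 + 3
8 = 2*3 + 2
3 = 1*2 + 1
2 = 2*1 + 0  (stop)
So 14397/677 = [21; 3, 1, 3, 5, 2, 1, 2].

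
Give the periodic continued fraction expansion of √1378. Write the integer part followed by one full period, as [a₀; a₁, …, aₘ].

[37; 8, 4, 4, 8, 74]

a₀ = ⌊√1378⌋ = 37.
With m₀=0, d₀=1 and mₖ₊₁ = dₖaₖ − mₖ, dₖ₊₁ = (n − mₖ₊₁²)/dₖ, aₖ₊₁ = ⌊(a₀+mₖ₊₁)/dₖ₊₁⌋:
  k=1: m=37, d=9, a=8
  k=2: m=35, d=17, a=4
  k=3: m=33, d=17, a=4
  k=4: m=35, d=9, a=8
  k=5: m=37, d=1, a=74
d=1 and a=2a₀=74 at k=5, so the next step gives (m, d) = (37, 9) again — its k=1 value — and the period has length 5.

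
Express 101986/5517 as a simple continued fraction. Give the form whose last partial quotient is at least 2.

101986 = 18·5517 + 2680
5517 = 2·2680 + 157
2680 = 17·157 + 11
157 = 14·11 + 3
11 = 3·3 + 2
3 = 1·2 + 1
2 = 2·1 + 0  (stop)
So 101986/5517 = [18; 2, 17, 14, 3, 1, 2].

[18; 2, 17, 14, 3, 1, 2]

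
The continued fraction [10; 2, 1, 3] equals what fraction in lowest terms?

114/11

Using pₖ = aₖpₖ₋₁ + pₖ₋₂ and qₖ = aₖqₖ₋₁ + qₖ₋₂:
  k=0: a=10, p=10, q=1
  k=1: a=2, p=21, q=2
  k=2: a=1, p=31, q=3
  k=3: a=3, p=114, q=11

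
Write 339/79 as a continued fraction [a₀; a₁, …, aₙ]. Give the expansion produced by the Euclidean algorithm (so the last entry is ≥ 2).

[4; 3, 2, 3, 3]

339 = 4*79 + 23
79 = 3*23 + 10
23 = 2*10 + 3
10 = 3*3 + 1
3 = 3*1 + 0  (stop)
So 339/79 = [4; 3, 2, 3, 3].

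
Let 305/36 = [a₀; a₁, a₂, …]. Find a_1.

305 = 8·36 + 17   →  a_0 = 8
36 = 2·17 + 2   →  a_1 = 2

2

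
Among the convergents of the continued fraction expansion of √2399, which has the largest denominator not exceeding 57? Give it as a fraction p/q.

√2399 = [48; 1, 47, 1, 96, …] (period length 4).
Convergents:
  p_0/q_0 = 48/1
  p_1/q_1 = 49/1
  p_2/q_2 = 2351/48
  p_3/q_3 = 2400/49
  p_4/q_4 = 232751/4752
q_3 = 49 ≤ 57 < 4752 = q_4, so the answer is 2400/49.

2400/49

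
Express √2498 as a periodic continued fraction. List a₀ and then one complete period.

a₀ = ⌊√2498⌋ = 49.
With m₀=0, d₀=1 and mₖ₊₁ = dₖaₖ − mₖ, dₖ₊₁ = (n − mₖ₊₁²)/dₖ, aₖ₊₁ = ⌊(a₀+mₖ₊₁)/dₖ₊₁⌋:
  k=1: m=49, d=97, a=1
  k=2: m=48, d=2, a=48
  k=3: m=48, d=97, a=1
  k=4: m=49, d=1, a=98
d=1 and a=2a₀=98 at k=4, so the next step gives (m, d) = (49, 97) again — its k=1 value — and the period has length 4.

[49; 1, 48, 1, 98]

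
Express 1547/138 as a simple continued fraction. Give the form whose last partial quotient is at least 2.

[11; 4, 1, 3, 7]

1547 = 11×138 + 29
138 = 4×29 + 22
29 = 1×22 + 7
22 = 3×7 + 1
7 = 7×1 + 0  (stop)
So 1547/138 = [11; 4, 1, 3, 7].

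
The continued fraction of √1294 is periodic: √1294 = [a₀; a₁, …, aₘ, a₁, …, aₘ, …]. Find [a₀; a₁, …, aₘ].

a₀ = ⌊√1294⌋ = 35.
With m₀=0, d₀=1 and mₖ₊₁ = dₖaₖ − mₖ, dₖ₊₁ = (n − mₖ₊₁²)/dₖ, aₖ₊₁ = ⌊(a₀+mₖ₊₁)/dₖ₊₁⌋:
  k=1: m=35, d=69, a=1
  k=2: m=34, d=2, a=34
  k=3: m=34, d=69, a=1
  k=4: m=35, d=1, a=70
d=1 and a=2a₀=70 at k=4, so the next step gives (m, d) = (35, 69) again — its k=1 value — and the period has length 4.

[35; 1, 34, 1, 70]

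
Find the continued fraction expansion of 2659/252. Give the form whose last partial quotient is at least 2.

[10; 1, 1, 4, 2, 1, 8]

2659 = 10*252 + 139
252 = 1*139 + 113
139 = 1*113 + 26
113 = 4*26 + 9
26 = 2*9 + 8
9 = 1*8 + 1
8 = 8*1 + 0  (stop)
So 2659/252 = [10; 1, 1, 4, 2, 1, 8].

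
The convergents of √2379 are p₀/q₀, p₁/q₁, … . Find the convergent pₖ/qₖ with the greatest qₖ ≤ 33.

1512/31

√2379 = [48; 1, 3, 2, 3, 1, 96, …] (period length 6).
Convergents:
  p_0/q_0 = 48/1
  p_1/q_1 = 49/1
  p_2/q_2 = 195/4
  p_3/q_3 = 439/9
  p_4/q_4 = 1512/31
  p_5/q_5 = 1951/40
q_4 = 31 ≤ 33 < 40 = q_5, so the answer is 1512/31.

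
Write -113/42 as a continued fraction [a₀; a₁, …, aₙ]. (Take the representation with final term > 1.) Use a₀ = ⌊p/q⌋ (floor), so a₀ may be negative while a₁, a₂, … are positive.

-113 = -3×42 + 13
42 = 3×13 + 3
13 = 4×3 + 1
3 = 3×1 + 0  (stop)
So -113/42 = [-3; 3, 4, 3].

[-3; 3, 4, 3]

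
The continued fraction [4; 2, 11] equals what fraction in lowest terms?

Using pₖ = aₖpₖ₋₁ + pₖ₋₂ and qₖ = aₖqₖ₋₁ + qₖ₋₂:
  k=0: a=4, p=4, q=1
  k=1: a=2, p=9, q=2
  k=2: a=11, p=103, q=23

103/23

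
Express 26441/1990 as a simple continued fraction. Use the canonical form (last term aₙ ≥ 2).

[13; 3, 2, 16, 3, 2, 2]

26441 = 13·1990 + 571
1990 = 3·571 + 277
571 = 2·277 + 17
277 = 16·17 + 5
17 = 3·5 + 2
5 = 2·2 + 1
2 = 2·1 + 0  (stop)
So 26441/1990 = [13; 3, 2, 16, 3, 2, 2].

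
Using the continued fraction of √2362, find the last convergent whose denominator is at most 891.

23717/488

√2362 = [48; 1, 1, 1, 1, 96, …] (period length 5).
Convergents:
  p_0/q_0 = 48/1
  p_1/q_1 = 49/1
  p_2/q_2 = 97/2
  p_3/q_3 = 146/3
  p_4/q_4 = 243/5
  p_5/q_5 = 23474/483
  p_6/q_6 = 23717/488
  p_7/q_7 = 47191/971
q_6 = 488 ≤ 891 < 971 = q_7, so the answer is 23717/488.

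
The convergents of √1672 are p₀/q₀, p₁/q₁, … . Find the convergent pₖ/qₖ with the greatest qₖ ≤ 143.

√1672 = [40; 1, 8, 10, 8, 1, 80, …] (period length 6).
Convergents:
  p_0/q_0 = 40/1
  p_1/q_1 = 41/1
  p_2/q_2 = 368/9
  p_3/q_3 = 3721/91
  p_4/q_4 = 30136/737
q_3 = 91 ≤ 143 < 737 = q_4, so the answer is 3721/91.

3721/91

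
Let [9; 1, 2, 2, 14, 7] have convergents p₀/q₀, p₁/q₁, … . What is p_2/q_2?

29/3

Using pₖ = aₖpₖ₋₁ + pₖ₋₂, qₖ = aₖqₖ₋₁ + qₖ₋₂ (with p₋₁=1, p₋₂=0, q₋₁=0, q₋₂=1):
  k=0: a=9, p=9, q=1
  k=1: a=1, p=10, q=1
  k=2: a=2, p=29, q=3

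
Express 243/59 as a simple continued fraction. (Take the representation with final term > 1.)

[4; 8, 2, 3]

243 = 4×59 + 7
59 = 8×7 + 3
7 = 2×3 + 1
3 = 3×1 + 0  (stop)
So 243/59 = [4; 8, 2, 3].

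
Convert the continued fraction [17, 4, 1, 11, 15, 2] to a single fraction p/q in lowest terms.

31637/1839

Using pₖ = aₖpₖ₋₁ + pₖ₋₂ and qₖ = aₖqₖ₋₁ + qₖ₋₂:
  k=0: a=17, p=17, q=1
  k=1: a=4, p=69, q=4
  k=2: a=1, p=86, q=5
  k=3: a=11, p=1015, q=59
  k=4: a=15, p=15311, q=890
  k=5: a=2, p=31637, q=1839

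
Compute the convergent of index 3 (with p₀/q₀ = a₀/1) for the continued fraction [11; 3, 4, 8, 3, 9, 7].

Using pₖ = aₖpₖ₋₁ + pₖ₋₂, qₖ = aₖqₖ₋₁ + qₖ₋₂ (with p₋₁=1, p₋₂=0, q₋₁=0, q₋₂=1):
  k=0: a=11, p=11, q=1
  k=1: a=3, p=34, q=3
  k=2: a=4, p=147, q=13
  k=3: a=8, p=1210, q=107

1210/107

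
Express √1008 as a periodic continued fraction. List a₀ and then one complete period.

[31; 1, 2, 1, 62]

a₀ = ⌊√1008⌋ = 31.
With m₀=0, d₀=1 and mₖ₊₁ = dₖaₖ − mₖ, dₖ₊₁ = (n − mₖ₊₁²)/dₖ, aₖ₊₁ = ⌊(a₀+mₖ₊₁)/dₖ₊₁⌋:
  k=1: m=31, d=47, a=1
  k=2: m=16, d=16, a=2
  k=3: m=16, d=47, a=1
  k=4: m=31, d=1, a=62
d=1 and a=2a₀=62 at k=4, so the next step gives (m, d) = (31, 47) again — its k=1 value — and the period has length 4.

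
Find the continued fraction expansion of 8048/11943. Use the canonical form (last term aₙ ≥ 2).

8048 = 0*11943 + 8048
11943 = 1*8048 + 3895
8048 = 2*3895 + 258
3895 = 15*258 + 25
258 = 10*25 + 8
25 = 3*8 + 1
8 = 8*1 + 0  (stop)
So 8048/11943 = [0; 1, 2, 15, 10, 3, 8].

[0; 1, 2, 15, 10, 3, 8]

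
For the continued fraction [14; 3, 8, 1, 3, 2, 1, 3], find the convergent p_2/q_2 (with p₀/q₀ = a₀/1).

358/25

Using pₖ = aₖpₖ₋₁ + pₖ₋₂, qₖ = aₖqₖ₋₁ + qₖ₋₂ (with p₋₁=1, p₋₂=0, q₋₁=0, q₋₂=1):
  k=0: a=14, p=14, q=1
  k=1: a=3, p=43, q=3
  k=2: a=8, p=358, q=25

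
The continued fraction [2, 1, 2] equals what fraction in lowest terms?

8/3

Using pₖ = aₖpₖ₋₁ + pₖ₋₂ and qₖ = aₖqₖ₋₁ + qₖ₋₂:
  k=0: a=2, p=2, q=1
  k=1: a=1, p=3, q=1
  k=2: a=2, p=8, q=3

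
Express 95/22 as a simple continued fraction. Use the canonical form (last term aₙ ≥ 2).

95 = 4×22 + 7
22 = 3×7 + 1
7 = 7×1 + 0  (stop)
So 95/22 = [4; 3, 7].

[4; 3, 7]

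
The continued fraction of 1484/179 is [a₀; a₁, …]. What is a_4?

1

1484 = 8·179 + 52   →  a_0 = 8
179 = 3·52 + 23   →  a_1 = 3
52 = 2·23 + 6   →  a_2 = 2
23 = 3·6 + 5   →  a_3 = 3
6 = 1·5 + 1   →  a_4 = 1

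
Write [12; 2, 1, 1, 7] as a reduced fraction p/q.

471/38

Using pₖ = aₖpₖ₋₁ + pₖ₋₂ and qₖ = aₖqₖ₋₁ + qₖ₋₂:
  k=0: a=12, p=12, q=1
  k=1: a=2, p=25, q=2
  k=2: a=1, p=37, q=3
  k=3: a=1, p=62, q=5
  k=4: a=7, p=471, q=38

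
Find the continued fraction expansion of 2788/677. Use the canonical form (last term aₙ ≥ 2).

[4; 8, 2, 6, 6]

2788 = 4·677 + 80
677 = 8·80 + 37
80 = 2·37 + 6
37 = 6·6 + 1
6 = 6·1 + 0  (stop)
So 2788/677 = [4; 8, 2, 6, 6].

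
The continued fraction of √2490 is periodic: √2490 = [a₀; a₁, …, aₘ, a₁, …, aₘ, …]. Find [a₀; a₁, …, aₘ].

a₀ = ⌊√2490⌋ = 49.

[49; 1, 8, 1, 98]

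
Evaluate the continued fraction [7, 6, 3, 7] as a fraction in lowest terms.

995/139

Fold from the inside: start with 7/1.
  3 + 1/7 = 22/7
  6 + 7/22 = 139/22
  7 + 22/139 = 995/139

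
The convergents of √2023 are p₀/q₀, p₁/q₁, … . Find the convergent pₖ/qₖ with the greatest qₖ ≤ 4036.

180091/4004

√2023 = [44; 1, 43, 1, 88, …] (period length 4).
Convergents:
  p_0/q_0 = 44/1
  p_1/q_1 = 45/1
  p_2/q_2 = 1979/44
  p_3/q_3 = 2024/45
  p_4/q_4 = 180091/4004
  p_5/q_5 = 182115/4049
q_4 = 4004 ≤ 4036 < 4049 = q_5, so the answer is 180091/4004.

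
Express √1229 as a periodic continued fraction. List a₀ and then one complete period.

[35; 17, 1, 1, 17, 70]

a₀ = ⌊√1229⌋ = 35.
With m₀=0, d₀=1 and mₖ₊₁ = dₖaₖ − mₖ, dₖ₊₁ = (n − mₖ₊₁²)/dₖ, aₖ₊₁ = ⌊(a₀+mₖ₊₁)/dₖ₊₁⌋:
  k=1: m=35, d=4, a=17
  k=2: m=33, d=35, a=1
  k=3: m=2, d=35, a=1
  k=4: m=33, d=4, a=17
  k=5: m=35, d=1, a=70
d=1 and a=2a₀=70 at k=5, so the next step gives (m, d) = (35, 4) again — its k=1 value — and the period has length 5.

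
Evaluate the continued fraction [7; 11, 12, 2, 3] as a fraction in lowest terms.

6835/964

Fold from the inside: start with 3/1.
  2 + 1/3 = 7/3
  12 + 3/7 = 87/7
  11 + 7/87 = 964/87
  7 + 87/964 = 6835/964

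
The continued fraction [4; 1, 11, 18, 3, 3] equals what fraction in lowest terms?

10847/2206

Using pₖ = aₖpₖ₋₁ + pₖ₋₂ and qₖ = aₖqₖ₋₁ + qₖ₋₂:
  k=0: a=4, p=4, q=1
  k=1: a=1, p=5, q=1
  k=2: a=11, p=59, q=12
  k=3: a=18, p=1067, q=217
  k=4: a=3, p=3260, q=663
  k=5: a=3, p=10847, q=2206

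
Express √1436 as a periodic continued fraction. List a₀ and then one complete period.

[37; 1, 8, 2, 18, 2, 8, 1, 74]

a₀ = ⌊√1436⌋ = 37.
With m₀=0, d₀=1 and mₖ₊₁ = dₖaₖ − mₖ, dₖ₊₁ = (n − mₖ₊₁²)/dₖ, aₖ₊₁ = ⌊(a₀+mₖ₊₁)/dₖ₊₁⌋:
  k=1: m=37, d=67, a=1
  k=2: m=30, d=8, a=8
  k=3: m=34, d=35, a=2
  k=4: m=36, d=4, a=18
  k=5: m=36, d=35, a=2
  k=6: m=34, d=8, a=8
  k=7: m=30, d=67, a=1
  k=8: m=37, d=1, a=74
d=1 and a=2a₀=74 at k=8, so the next step gives (m, d) = (37, 67) again — its k=1 value — and the period has length 8.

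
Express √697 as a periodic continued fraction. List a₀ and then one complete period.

a₀ = ⌊√697⌋ = 26.

[26; 2, 2, 52]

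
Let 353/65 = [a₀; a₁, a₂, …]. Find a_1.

353 = 5·65 + 28   →  a_0 = 5
65 = 2·28 + 9   →  a_1 = 2

2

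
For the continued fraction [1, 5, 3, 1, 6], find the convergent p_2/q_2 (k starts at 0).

19/16

Using pₖ = aₖpₖ₋₁ + pₖ₋₂, qₖ = aₖqₖ₋₁ + qₖ₋₂ (with p₋₁=1, p₋₂=0, q₋₁=0, q₋₂=1):
  k=0: a=1, p=1, q=1
  k=1: a=5, p=6, q=5
  k=2: a=3, p=19, q=16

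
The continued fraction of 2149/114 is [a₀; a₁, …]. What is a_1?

2149 = 18·114 + 97   →  a_0 = 18
114 = 1·97 + 17   →  a_1 = 1

1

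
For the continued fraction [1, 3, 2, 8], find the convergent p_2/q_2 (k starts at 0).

Using pₖ = aₖpₖ₋₁ + pₖ₋₂, qₖ = aₖqₖ₋₁ + qₖ₋₂ (with p₋₁=1, p₋₂=0, q₋₁=0, q₋₂=1):
  k=0: a=1, p=1, q=1
  k=1: a=3, p=4, q=3
  k=2: a=2, p=9, q=7

9/7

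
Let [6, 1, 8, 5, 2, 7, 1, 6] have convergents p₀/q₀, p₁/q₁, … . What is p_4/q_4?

Using pₖ = aₖpₖ₋₁ + pₖ₋₂, qₖ = aₖqₖ₋₁ + qₖ₋₂ (with p₋₁=1, p₋₂=0, q₋₁=0, q₋₂=1):
  k=0: a=6, p=6, q=1
  k=1: a=1, p=7, q=1
  k=2: a=8, p=62, q=9
  k=3: a=5, p=317, q=46
  k=4: a=2, p=696, q=101

696/101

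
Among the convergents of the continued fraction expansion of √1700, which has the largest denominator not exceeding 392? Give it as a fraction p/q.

10885/264

√1700 = [41; 4, 3, 20, 3, 4, 82, …] (period length 6).
Convergents:
  p_0/q_0 = 41/1
  p_1/q_1 = 165/4
  p_2/q_2 = 536/13
  p_3/q_3 = 10885/264
  p_4/q_4 = 33191/805
q_3 = 264 ≤ 392 < 805 = q_4, so the answer is 10885/264.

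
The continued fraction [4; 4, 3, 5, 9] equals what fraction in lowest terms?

Using pₖ = aₖpₖ₋₁ + pₖ₋₂ and qₖ = aₖqₖ₋₁ + qₖ₋₂:
  k=0: a=4, p=4, q=1
  k=1: a=4, p=17, q=4
  k=2: a=3, p=55, q=13
  k=3: a=5, p=292, q=69
  k=4: a=9, p=2683, q=634

2683/634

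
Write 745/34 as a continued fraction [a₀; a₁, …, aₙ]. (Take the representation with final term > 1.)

[21; 1, 10, 3]

745 = 21·34 + 31
34 = 1·31 + 3
31 = 10·3 + 1
3 = 3·1 + 0  (stop)
So 745/34 = [21; 1, 10, 3].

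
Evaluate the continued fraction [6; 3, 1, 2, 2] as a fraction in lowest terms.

Using pₖ = aₖpₖ₋₁ + pₖ₋₂ and qₖ = aₖqₖ₋₁ + qₖ₋₂:
  k=0: a=6, p=6, q=1
  k=1: a=3, p=19, q=3
  k=2: a=1, p=25, q=4
  k=3: a=2, p=69, q=11
  k=4: a=2, p=163, q=26

163/26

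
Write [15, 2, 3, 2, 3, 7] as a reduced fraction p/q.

Using pₖ = aₖpₖ₋₁ + pₖ₋₂ and qₖ = aₖqₖ₋₁ + qₖ₋₂:
  k=0: a=15, p=15, q=1
  k=1: a=2, p=31, q=2
  k=2: a=3, p=108, q=7
  k=3: a=2, p=247, q=16
  k=4: a=3, p=849, q=55
  k=5: a=7, p=6190, q=401

6190/401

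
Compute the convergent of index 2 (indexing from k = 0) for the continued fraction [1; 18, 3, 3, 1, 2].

Using pₖ = aₖpₖ₋₁ + pₖ₋₂, qₖ = aₖqₖ₋₁ + qₖ₋₂ (with p₋₁=1, p₋₂=0, q₋₁=0, q₋₂=1):
  k=0: a=1, p=1, q=1
  k=1: a=18, p=19, q=18
  k=2: a=3, p=58, q=55

58/55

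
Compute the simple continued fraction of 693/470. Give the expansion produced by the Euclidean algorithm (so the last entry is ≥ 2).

693 = 1*470 + 223
470 = 2*223 + 24
223 = 9*24 + 7
24 = 3*7 + 3
7 = 2*3 + 1
3 = 3*1 + 0  (stop)
So 693/470 = [1; 2, 9, 3, 2, 3].

[1; 2, 9, 3, 2, 3]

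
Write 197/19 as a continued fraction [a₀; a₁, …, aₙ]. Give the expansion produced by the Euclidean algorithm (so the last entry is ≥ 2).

197 = 10*19 + 7
19 = 2*7 + 5
7 = 1*5 + 2
5 = 2*2 + 1
2 = 2*1 + 0  (stop)
So 197/19 = [10; 2, 1, 2, 2].

[10; 2, 1, 2, 2]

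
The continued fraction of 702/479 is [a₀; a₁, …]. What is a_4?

702 = 1·479 + 223   →  a_0 = 1
479 = 2·223 + 33   →  a_1 = 2
223 = 6·33 + 25   →  a_2 = 6
33 = 1·25 + 8   →  a_3 = 1
25 = 3·8 + 1   →  a_4 = 3

3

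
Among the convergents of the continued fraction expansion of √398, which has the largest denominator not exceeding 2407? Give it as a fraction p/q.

√398 = [19; 1, 18, 1, 38, …] (period length 4).
Convergents:
  p_0/q_0 = 19/1
  p_1/q_1 = 20/1
  p_2/q_2 = 379/19
  p_3/q_3 = 399/20
  p_4/q_4 = 15541/779
  p_5/q_5 = 15940/799
  p_6/q_6 = 302461/15161
q_5 = 799 ≤ 2407 < 15161 = q_6, so the answer is 15940/799.

15940/799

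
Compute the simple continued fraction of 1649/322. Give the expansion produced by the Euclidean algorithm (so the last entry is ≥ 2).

1649 = 5·322 + 39
322 = 8·39 + 10
39 = 3·10 + 9
10 = 1·9 + 1
9 = 9·1 + 0  (stop)
So 1649/322 = [5; 8, 3, 1, 9].

[5; 8, 3, 1, 9]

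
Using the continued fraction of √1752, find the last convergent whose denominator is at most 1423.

24570/587

√1752 = [41; 1, 5, 1, 82, …] (period length 4).
Convergents:
  p_0/q_0 = 41/1
  p_1/q_1 = 42/1
  p_2/q_2 = 251/6
  p_3/q_3 = 293/7
  p_4/q_4 = 24277/580
  p_5/q_5 = 24570/587
  p_6/q_6 = 147127/3515
q_5 = 587 ≤ 1423 < 3515 = q_6, so the answer is 24570/587.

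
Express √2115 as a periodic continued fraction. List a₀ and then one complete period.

a₀ = ⌊√2115⌋ = 45.
With m₀=0, d₀=1 and mₖ₊₁ = dₖaₖ − mₖ, dₖ₊₁ = (n − mₖ₊₁²)/dₖ, aₖ₊₁ = ⌊(a₀+mₖ₊₁)/dₖ₊₁⌋:
  k=1: m=45, d=90, a=1
  k=2: m=45, d=1, a=90
d=1 and a=2a₀=90 at k=2, so the next step gives (m, d) = (45, 90) again — its k=1 value — and the period has length 2.

[45; 1, 90]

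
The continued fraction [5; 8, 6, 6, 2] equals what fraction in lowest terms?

Using pₖ = aₖpₖ₋₁ + pₖ₋₂ and qₖ = aₖqₖ₋₁ + qₖ₋₂:
  k=0: a=5, p=5, q=1
  k=1: a=8, p=41, q=8
  k=2: a=6, p=251, q=49
  k=3: a=6, p=1547, q=302
  k=4: a=2, p=3345, q=653

3345/653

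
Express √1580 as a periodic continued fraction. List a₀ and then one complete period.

[39; 1, 2, 1, 78]

a₀ = ⌊√1580⌋ = 39.
With m₀=0, d₀=1 and mₖ₊₁ = dₖaₖ − mₖ, dₖ₊₁ = (n − mₖ₊₁²)/dₖ, aₖ₊₁ = ⌊(a₀+mₖ₊₁)/dₖ₊₁⌋:
  k=1: m=39, d=59, a=1
  k=2: m=20, d=20, a=2
  k=3: m=20, d=59, a=1
  k=4: m=39, d=1, a=78
d=1 and a=2a₀=78 at k=4, so the next step gives (m, d) = (39, 59) again — its k=1 value — and the period has length 4.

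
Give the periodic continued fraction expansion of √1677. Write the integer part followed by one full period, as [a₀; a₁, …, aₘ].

[40; 1, 19, 2, 19, 1, 80]

a₀ = ⌊√1677⌋ = 40.
With m₀=0, d₀=1 and mₖ₊₁ = dₖaₖ − mₖ, dₖ₊₁ = (n − mₖ₊₁²)/dₖ, aₖ₊₁ = ⌊(a₀+mₖ₊₁)/dₖ₊₁⌋:
  k=1: m=40, d=77, a=1
  k=2: m=37, d=4, a=19
  k=3: m=39, d=39, a=2
  k=4: m=39, d=4, a=19
  k=5: m=37, d=77, a=1
  k=6: m=40, d=1, a=80
d=1 and a=2a₀=80 at k=6, so the next step gives (m, d) = (40, 77) again — its k=1 value — and the period has length 6.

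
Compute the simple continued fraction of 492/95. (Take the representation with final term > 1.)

[5; 5, 1, 1, 2, 3]

492 = 5·95 + 17
95 = 5·17 + 10
17 = 1·10 + 7
10 = 1·7 + 3
7 = 2·3 + 1
3 = 3·1 + 0  (stop)
So 492/95 = [5; 5, 1, 1, 2, 3].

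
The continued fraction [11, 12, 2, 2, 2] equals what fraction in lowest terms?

Using pₖ = aₖpₖ₋₁ + pₖ₋₂ and qₖ = aₖqₖ₋₁ + qₖ₋₂:
  k=0: a=11, p=11, q=1
  k=1: a=12, p=133, q=12
  k=2: a=2, p=277, q=25
  k=3: a=2, p=687, q=62
  k=4: a=2, p=1651, q=149

1651/149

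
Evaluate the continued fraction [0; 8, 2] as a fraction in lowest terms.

2/17

Using pₖ = aₖpₖ₋₁ + pₖ₋₂ and qₖ = aₖqₖ₋₁ + qₖ₋₂:
  k=0: a=0, p=0, q=1
  k=1: a=8, p=1, q=8
  k=2: a=2, p=2, q=17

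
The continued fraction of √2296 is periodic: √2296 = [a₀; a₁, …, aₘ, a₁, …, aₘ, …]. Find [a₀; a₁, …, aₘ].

[47; 1, 10, 1, 94]

a₀ = ⌊√2296⌋ = 47.
With m₀=0, d₀=1 and mₖ₊₁ = dₖaₖ − mₖ, dₖ₊₁ = (n − mₖ₊₁²)/dₖ, aₖ₊₁ = ⌊(a₀+mₖ₊₁)/dₖ₊₁⌋:
  k=1: m=47, d=87, a=1
  k=2: m=40, d=8, a=10
  k=3: m=40, d=87, a=1
  k=4: m=47, d=1, a=94
d=1 and a=2a₀=94 at k=4, so the next step gives (m, d) = (47, 87) again — its k=1 value — and the period has length 4.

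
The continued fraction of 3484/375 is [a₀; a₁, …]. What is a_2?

3484 = 9·375 + 109   →  a_0 = 9
375 = 3·109 + 48   →  a_1 = 3
109 = 2·48 + 13   →  a_2 = 2

2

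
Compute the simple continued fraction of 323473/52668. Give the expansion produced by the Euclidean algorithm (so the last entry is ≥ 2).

[6; 7, 18, 13, 3, 10]

323473 = 6*52668 + 7465
52668 = 7*7465 + 413
7465 = 18*413 + 31
413 = 13*31 + 10
31 = 3*10 + 1
10 = 10*1 + 0  (stop)
So 323473/52668 = [6; 7, 18, 13, 3, 10].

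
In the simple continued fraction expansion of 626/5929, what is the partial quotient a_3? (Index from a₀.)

8

626 = 0·5929 + 626   →  a_0 = 0
5929 = 9·626 + 295   →  a_1 = 9
626 = 2·295 + 36   →  a_2 = 2
295 = 8·36 + 7   →  a_3 = 8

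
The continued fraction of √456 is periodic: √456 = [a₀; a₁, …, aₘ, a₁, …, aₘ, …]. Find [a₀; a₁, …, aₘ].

[21; 2, 1, 4, 1, 2, 42]

a₀ = ⌊√456⌋ = 21.
With m₀=0, d₀=1 and mₖ₊₁ = dₖaₖ − mₖ, dₖ₊₁ = (n − mₖ₊₁²)/dₖ, aₖ₊₁ = ⌊(a₀+mₖ₊₁)/dₖ₊₁⌋:
  k=1: m=21, d=15, a=2
  k=2: m=9, d=25, a=1
  k=3: m=16, d=8, a=4
  k=4: m=16, d=25, a=1
  k=5: m=9, d=15, a=2
  k=6: m=21, d=1, a=42
d=1 and a=2a₀=42 at k=6, so the next step gives (m, d) = (21, 15) again — its k=1 value — and the period has length 6.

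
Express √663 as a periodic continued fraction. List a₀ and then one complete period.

[25; 1, 2, 1, 50]

a₀ = ⌊√663⌋ = 25.
With m₀=0, d₀=1 and mₖ₊₁ = dₖaₖ − mₖ, dₖ₊₁ = (n − mₖ₊₁²)/dₖ, aₖ₊₁ = ⌊(a₀+mₖ₊₁)/dₖ₊₁⌋:
  k=1: m=25, d=38, a=1
  k=2: m=13, d=13, a=2
  k=3: m=13, d=38, a=1
  k=4: m=25, d=1, a=50
d=1 and a=2a₀=50 at k=4, so the next step gives (m, d) = (25, 38) again — its k=1 value — and the period has length 4.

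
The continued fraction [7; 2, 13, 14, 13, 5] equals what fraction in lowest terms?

Fold from the inside: start with 5/1.
  13 + 1/5 = 66/5
  14 + 5/66 = 929/66
  13 + 66/929 = 12143/929
  2 + 929/12143 = 25215/12143
  7 + 12143/25215 = 188648/25215

188648/25215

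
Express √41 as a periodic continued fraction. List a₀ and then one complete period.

a₀ = ⌊√41⌋ = 6.
With m₀=0, d₀=1 and mₖ₊₁ = dₖaₖ − mₖ, dₖ₊₁ = (n − mₖ₊₁²)/dₖ, aₖ₊₁ = ⌊(a₀+mₖ₊₁)/dₖ₊₁⌋:
  k=1: m=6, d=5, a=2
  k=2: m=4, d=5, a=2
  k=3: m=6, d=1, a=12
d=1 and a=2a₀=12 at k=3, so the next step gives (m, d) = (6, 5) again — its k=1 value — and the period has length 3.

[6; 2, 2, 12]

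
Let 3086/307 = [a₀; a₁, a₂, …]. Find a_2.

5

3086 = 10·307 + 16   →  a_0 = 10
307 = 19·16 + 3   →  a_1 = 19
16 = 5·3 + 1   →  a_2 = 5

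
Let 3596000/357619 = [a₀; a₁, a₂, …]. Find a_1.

3596000 = 10·357619 + 19810   →  a_0 = 10
357619 = 18·19810 + 1039   →  a_1 = 18

18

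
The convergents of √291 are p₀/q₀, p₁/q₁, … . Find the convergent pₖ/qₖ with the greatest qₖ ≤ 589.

9877/579

√291 = [17; 17, 34, …] (period length 2).
Convergents:
  p_0/q_0 = 17/1
  p_1/q_1 = 290/17
  p_2/q_2 = 9877/579
  p_3/q_3 = 168199/9860
q_2 = 579 ≤ 589 < 9860 = q_3, so the answer is 9877/579.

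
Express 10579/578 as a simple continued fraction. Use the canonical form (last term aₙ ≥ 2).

10579 = 18·578 + 175
578 = 3·175 + 53
175 = 3·53 + 16
53 = 3·16 + 5
16 = 3·5 + 1
5 = 5·1 + 0  (stop)
So 10579/578 = [18; 3, 3, 3, 3, 5].

[18; 3, 3, 3, 3, 5]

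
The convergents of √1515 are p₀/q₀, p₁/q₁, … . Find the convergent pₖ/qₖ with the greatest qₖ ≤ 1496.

√1515 = [38; 1, 11, 1, 76, …] (period length 4).
Convergents:
  p_0/q_0 = 38/1
  p_1/q_1 = 39/1
  p_2/q_2 = 467/12
  p_3/q_3 = 506/13
  p_4/q_4 = 38923/1000
  p_5/q_5 = 39429/1013
  p_6/q_6 = 472642/12143
q_5 = 1013 ≤ 1496 < 12143 = q_6, so the answer is 39429/1013.

39429/1013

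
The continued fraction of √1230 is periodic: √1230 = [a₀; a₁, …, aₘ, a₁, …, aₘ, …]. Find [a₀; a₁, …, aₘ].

a₀ = ⌊√1230⌋ = 35.

[35; 14, 70]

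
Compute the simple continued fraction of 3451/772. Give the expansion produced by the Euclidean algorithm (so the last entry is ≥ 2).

[4; 2, 7, 1, 8, 5]

3451 = 4*772 + 363
772 = 2*363 + 46
363 = 7*46 + 41
46 = 1*41 + 5
41 = 8*5 + 1
5 = 5*1 + 0  (stop)
So 3451/772 = [4; 2, 7, 1, 8, 5].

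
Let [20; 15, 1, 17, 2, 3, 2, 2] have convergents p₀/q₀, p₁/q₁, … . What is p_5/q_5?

41269/2057

Using pₖ = aₖpₖ₋₁ + pₖ₋₂, qₖ = aₖqₖ₋₁ + qₖ₋₂ (with p₋₁=1, p₋₂=0, q₋₁=0, q₋₂=1):
  k=0: a=20, p=20, q=1
  k=1: a=15, p=301, q=15
  k=2: a=1, p=321, q=16
  k=3: a=17, p=5758, q=287
  k=4: a=2, p=11837, q=590
  k=5: a=3, p=41269, q=2057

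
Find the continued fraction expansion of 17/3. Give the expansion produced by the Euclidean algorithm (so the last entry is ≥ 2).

[5; 1, 2]

17 = 5·3 + 2
3 = 1·2 + 1
2 = 2·1 + 0  (stop)
So 17/3 = [5; 1, 2].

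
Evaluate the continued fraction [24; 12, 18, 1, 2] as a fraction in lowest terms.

16256/675

Fold from the inside: start with 2/1.
  1 + 1/2 = 3/2
  18 + 2/3 = 56/3
  12 + 3/56 = 675/56
  24 + 56/675 = 16256/675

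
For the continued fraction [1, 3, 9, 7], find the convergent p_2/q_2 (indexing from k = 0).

37/28

Using pₖ = aₖpₖ₋₁ + pₖ₋₂, qₖ = aₖqₖ₋₁ + qₖ₋₂ (with p₋₁=1, p₋₂=0, q₋₁=0, q₋₂=1):
  k=0: a=1, p=1, q=1
  k=1: a=3, p=4, q=3
  k=2: a=9, p=37, q=28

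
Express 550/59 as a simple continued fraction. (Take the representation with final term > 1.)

[9; 3, 9, 2]

550 = 9·59 + 19
59 = 3·19 + 2
19 = 9·2 + 1
2 = 2·1 + 0  (stop)
So 550/59 = [9; 3, 9, 2].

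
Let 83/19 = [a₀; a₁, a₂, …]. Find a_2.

1

83 = 4·19 + 7   →  a_0 = 4
19 = 2·7 + 5   →  a_1 = 2
7 = 1·5 + 2   →  a_2 = 1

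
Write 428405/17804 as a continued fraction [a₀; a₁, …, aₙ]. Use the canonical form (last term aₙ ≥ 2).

428405 = 24*17804 + 1109
17804 = 16*1109 + 60
1109 = 18*60 + 29
60 = 2*29 + 2
29 = 14*2 + 1
2 = 2*1 + 0  (stop)
So 428405/17804 = [24; 16, 18, 2, 14, 2].

[24; 16, 18, 2, 14, 2]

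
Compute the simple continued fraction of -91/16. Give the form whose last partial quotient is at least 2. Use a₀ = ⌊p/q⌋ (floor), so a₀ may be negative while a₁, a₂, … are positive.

[-6; 3, 5]

-91 = -6·16 + 5
16 = 3·5 + 1
5 = 5·1 + 0  (stop)
So -91/16 = [-6; 3, 5].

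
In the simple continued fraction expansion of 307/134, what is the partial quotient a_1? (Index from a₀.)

307 = 2·134 + 39   →  a_0 = 2
134 = 3·39 + 17   →  a_1 = 3

3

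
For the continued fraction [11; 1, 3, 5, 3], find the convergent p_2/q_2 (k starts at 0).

Using pₖ = aₖpₖ₋₁ + pₖ₋₂, qₖ = aₖqₖ₋₁ + qₖ₋₂ (with p₋₁=1, p₋₂=0, q₋₁=0, q₋₂=1):
  k=0: a=11, p=11, q=1
  k=1: a=1, p=12, q=1
  k=2: a=3, p=47, q=4

47/4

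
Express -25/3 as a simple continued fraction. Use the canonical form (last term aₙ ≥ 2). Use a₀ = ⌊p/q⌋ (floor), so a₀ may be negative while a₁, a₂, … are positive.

[-9; 1, 2]

-25 = -9*3 + 2
3 = 1*2 + 1
2 = 2*1 + 0  (stop)
So -25/3 = [-9; 1, 2].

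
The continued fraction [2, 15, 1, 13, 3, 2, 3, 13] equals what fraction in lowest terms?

149809/72625

Fold from the inside: start with 13/1.
  3 + 1/13 = 40/13
  2 + 13/40 = 93/40
  3 + 40/93 = 319/93
  13 + 93/319 = 4240/319
  1 + 319/4240 = 4559/4240
  15 + 4240/4559 = 72625/4559
  2 + 4559/72625 = 149809/72625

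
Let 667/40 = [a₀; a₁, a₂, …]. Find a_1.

667 = 16·40 + 27   →  a_0 = 16
40 = 1·27 + 13   →  a_1 = 1

1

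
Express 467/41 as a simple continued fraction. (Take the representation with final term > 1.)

[11; 2, 1, 1, 3, 2]

467 = 11·41 + 16
41 = 2·16 + 9
16 = 1·9 + 7
9 = 1·7 + 2
7 = 3·2 + 1
2 = 2·1 + 0  (stop)
So 467/41 = [11; 2, 1, 1, 3, 2].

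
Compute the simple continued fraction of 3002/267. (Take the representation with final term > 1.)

3002 = 11·267 + 65
267 = 4·65 + 7
65 = 9·7 + 2
7 = 3·2 + 1
2 = 2·1 + 0  (stop)
So 3002/267 = [11; 4, 9, 3, 2].

[11; 4, 9, 3, 2]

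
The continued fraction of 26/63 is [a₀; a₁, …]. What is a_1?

26 = 0·63 + 26   →  a_0 = 0
63 = 2·26 + 11   →  a_1 = 2

2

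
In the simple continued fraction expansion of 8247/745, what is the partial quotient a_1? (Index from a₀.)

8247 = 11·745 + 52   →  a_0 = 11
745 = 14·52 + 17   →  a_1 = 14

14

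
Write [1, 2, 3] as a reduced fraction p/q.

10/7

Fold from the inside: start with 3/1.
  2 + 1/3 = 7/3
  1 + 3/7 = 10/7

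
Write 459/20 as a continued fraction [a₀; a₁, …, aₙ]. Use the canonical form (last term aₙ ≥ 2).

[22; 1, 19]

459 = 22×20 + 19
20 = 1×19 + 1
19 = 19×1 + 0  (stop)
So 459/20 = [22; 1, 19].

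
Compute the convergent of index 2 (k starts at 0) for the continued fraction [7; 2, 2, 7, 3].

37/5

Using pₖ = aₖpₖ₋₁ + pₖ₋₂, qₖ = aₖqₖ₋₁ + qₖ₋₂ (with p₋₁=1, p₋₂=0, q₋₁=0, q₋₂=1):
  k=0: a=7, p=7, q=1
  k=1: a=2, p=15, q=2
  k=2: a=2, p=37, q=5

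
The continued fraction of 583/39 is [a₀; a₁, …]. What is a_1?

1

583 = 14·39 + 37   →  a_0 = 14
39 = 1·37 + 2   →  a_1 = 1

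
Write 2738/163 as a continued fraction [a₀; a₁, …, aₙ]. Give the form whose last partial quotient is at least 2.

[16; 1, 3, 1, 15, 2]

2738 = 16·163 + 130
163 = 1·130 + 33
130 = 3·33 + 31
33 = 1·31 + 2
31 = 15·2 + 1
2 = 2·1 + 0  (stop)
So 2738/163 = [16; 1, 3, 1, 15, 2].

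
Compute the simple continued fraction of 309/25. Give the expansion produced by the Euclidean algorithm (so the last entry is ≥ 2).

309 = 12·25 + 9
25 = 2·9 + 7
9 = 1·7 + 2
7 = 3·2 + 1
2 = 2·1 + 0  (stop)
So 309/25 = [12; 2, 1, 3, 2].

[12; 2, 1, 3, 2]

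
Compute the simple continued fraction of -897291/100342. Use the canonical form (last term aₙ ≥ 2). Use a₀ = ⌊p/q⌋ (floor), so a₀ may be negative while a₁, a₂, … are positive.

[-9; 17, 2, 1, 18, 4, 12, 2]

-897291 = -9*100342 + 5787
100342 = 17*5787 + 1963
5787 = 2*1963 + 1861
1963 = 1*1861 + 102
1861 = 18*102 + 25
102 = 4*25 + 2
25 = 12*2 + 1
2 = 2*1 + 0  (stop)
So -897291/100342 = [-9; 17, 2, 1, 18, 4, 12, 2].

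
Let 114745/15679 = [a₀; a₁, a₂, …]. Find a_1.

3

114745 = 7·15679 + 4992   →  a_0 = 7
15679 = 3·4992 + 703   →  a_1 = 3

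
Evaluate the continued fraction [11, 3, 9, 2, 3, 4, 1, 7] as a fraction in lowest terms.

95863/8467

Using pₖ = aₖpₖ₋₁ + pₖ₋₂ and qₖ = aₖqₖ₋₁ + qₖ₋₂:
  k=0: a=11, p=11, q=1
  k=1: a=3, p=34, q=3
  k=2: a=9, p=317, q=28
  k=3: a=2, p=668, q=59
  k=4: a=3, p=2321, q=205
  k=5: a=4, p=9952, q=879
  k=6: a=1, p=12273, q=1084
  k=7: a=7, p=95863, q=8467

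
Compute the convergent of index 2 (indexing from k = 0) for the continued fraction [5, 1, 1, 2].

Using pₖ = aₖpₖ₋₁ + pₖ₋₂, qₖ = aₖqₖ₋₁ + qₖ₋₂ (with p₋₁=1, p₋₂=0, q₋₁=0, q₋₂=1):
  k=0: a=5, p=5, q=1
  k=1: a=1, p=6, q=1
  k=2: a=1, p=11, q=2

11/2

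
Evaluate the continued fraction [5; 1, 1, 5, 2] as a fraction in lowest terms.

133/24

Fold from the inside: start with 2/1.
  5 + 1/2 = 11/2
  1 + 2/11 = 13/11
  1 + 11/13 = 24/13
  5 + 13/24 = 133/24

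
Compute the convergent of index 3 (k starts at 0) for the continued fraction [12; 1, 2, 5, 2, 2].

203/16

Using pₖ = aₖpₖ₋₁ + pₖ₋₂, qₖ = aₖqₖ₋₁ + qₖ₋₂ (with p₋₁=1, p₋₂=0, q₋₁=0, q₋₂=1):
  k=0: a=12, p=12, q=1
  k=1: a=1, p=13, q=1
  k=2: a=2, p=38, q=3
  k=3: a=5, p=203, q=16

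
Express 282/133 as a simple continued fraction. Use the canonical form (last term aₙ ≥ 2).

282 = 2×133 + 16
133 = 8×16 + 5
16 = 3×5 + 1
5 = 5×1 + 0  (stop)
So 282/133 = [2; 8, 3, 5].

[2; 8, 3, 5]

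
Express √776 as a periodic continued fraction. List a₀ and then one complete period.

[27; 1, 5, 1, 54]

a₀ = ⌊√776⌋ = 27.
With m₀=0, d₀=1 and mₖ₊₁ = dₖaₖ − mₖ, dₖ₊₁ = (n − mₖ₊₁²)/dₖ, aₖ₊₁ = ⌊(a₀+mₖ₊₁)/dₖ₊₁⌋:
  k=1: m=27, d=47, a=1
  k=2: m=20, d=8, a=5
  k=3: m=20, d=47, a=1
  k=4: m=27, d=1, a=54
d=1 and a=2a₀=54 at k=4, so the next step gives (m, d) = (27, 47) again — its k=1 value — and the period has length 4.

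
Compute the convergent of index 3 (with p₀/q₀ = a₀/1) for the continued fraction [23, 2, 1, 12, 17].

887/38

Using pₖ = aₖpₖ₋₁ + pₖ₋₂, qₖ = aₖqₖ₋₁ + qₖ₋₂ (with p₋₁=1, p₋₂=0, q₋₁=0, q₋₂=1):
  k=0: a=23, p=23, q=1
  k=1: a=2, p=47, q=2
  k=2: a=1, p=70, q=3
  k=3: a=12, p=887, q=38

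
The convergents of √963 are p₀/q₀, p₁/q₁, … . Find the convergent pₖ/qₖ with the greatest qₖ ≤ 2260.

√963 = [31; 31, 62, …] (period length 2).
Convergents:
  p_0/q_0 = 31/1
  p_1/q_1 = 962/31
  p_2/q_2 = 59675/1923
  p_3/q_3 = 1850887/59644
q_2 = 1923 ≤ 2260 < 59644 = q_3, so the answer is 59675/1923.

59675/1923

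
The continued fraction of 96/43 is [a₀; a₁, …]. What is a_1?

4

96 = 2·43 + 10   →  a_0 = 2
43 = 4·10 + 3   →  a_1 = 4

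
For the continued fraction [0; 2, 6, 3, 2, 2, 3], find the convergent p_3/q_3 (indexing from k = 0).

19/41

Using pₖ = aₖpₖ₋₁ + pₖ₋₂, qₖ = aₖqₖ₋₁ + qₖ₋₂ (with p₋₁=1, p₋₂=0, q₋₁=0, q₋₂=1):
  k=0: a=0, p=0, q=1
  k=1: a=2, p=1, q=2
  k=2: a=6, p=6, q=13
  k=3: a=3, p=19, q=41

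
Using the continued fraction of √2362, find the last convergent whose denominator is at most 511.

23717/488

√2362 = [48; 1, 1, 1, 1, 96, …] (period length 5).
Convergents:
  p_0/q_0 = 48/1
  p_1/q_1 = 49/1
  p_2/q_2 = 97/2
  p_3/q_3 = 146/3
  p_4/q_4 = 243/5
  p_5/q_5 = 23474/483
  p_6/q_6 = 23717/488
  p_7/q_7 = 47191/971
q_6 = 488 ≤ 511 < 971 = q_7, so the answer is 23717/488.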